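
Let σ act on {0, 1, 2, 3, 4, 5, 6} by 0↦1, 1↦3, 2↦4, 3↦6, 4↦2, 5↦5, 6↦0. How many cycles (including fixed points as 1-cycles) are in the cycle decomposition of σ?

3

Cycle decomposition: (0 1 3 6) (2 4) (5).
3 cycles.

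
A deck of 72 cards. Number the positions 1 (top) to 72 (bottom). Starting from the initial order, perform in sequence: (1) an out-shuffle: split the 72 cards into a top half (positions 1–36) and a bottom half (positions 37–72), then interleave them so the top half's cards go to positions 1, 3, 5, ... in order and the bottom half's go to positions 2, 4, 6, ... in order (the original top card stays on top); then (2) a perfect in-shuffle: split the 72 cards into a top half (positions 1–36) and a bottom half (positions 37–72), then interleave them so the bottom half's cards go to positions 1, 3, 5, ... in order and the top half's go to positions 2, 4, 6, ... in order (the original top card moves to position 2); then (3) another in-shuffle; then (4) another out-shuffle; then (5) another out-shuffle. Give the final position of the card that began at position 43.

8

Track the card from position 43 forward through each operation:
  after op 1 (out-shuffle): 43 → 14
  after op 2 (in-shuffle): 14 → 28
  after op 3 (in-shuffle): 28 → 56
  after op 4 (out-shuffle): 56 → 40
  after op 5 (out-shuffle): 40 → 8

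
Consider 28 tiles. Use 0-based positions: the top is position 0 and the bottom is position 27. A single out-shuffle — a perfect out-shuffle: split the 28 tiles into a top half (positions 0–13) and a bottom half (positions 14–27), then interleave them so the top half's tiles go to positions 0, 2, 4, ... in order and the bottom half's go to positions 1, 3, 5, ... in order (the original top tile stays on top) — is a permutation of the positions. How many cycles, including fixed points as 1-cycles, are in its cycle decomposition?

Trace each unvisited position around until it returns:
(0) (1 2 4 8 16 5 ... len 18) (3 6 12 24 21 15) (9 18) (27)
5 cycles in total.

5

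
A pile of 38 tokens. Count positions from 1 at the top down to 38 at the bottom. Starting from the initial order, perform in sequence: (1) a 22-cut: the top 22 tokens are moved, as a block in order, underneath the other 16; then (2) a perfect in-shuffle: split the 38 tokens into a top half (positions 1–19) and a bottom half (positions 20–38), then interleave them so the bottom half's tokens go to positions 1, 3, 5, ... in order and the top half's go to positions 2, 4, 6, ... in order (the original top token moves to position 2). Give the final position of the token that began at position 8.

Track the token from position 8 forward through each operation:
  after op 1 (cut 22): 8 → 24
  after op 2 (in-shuffle): 24 → 9

9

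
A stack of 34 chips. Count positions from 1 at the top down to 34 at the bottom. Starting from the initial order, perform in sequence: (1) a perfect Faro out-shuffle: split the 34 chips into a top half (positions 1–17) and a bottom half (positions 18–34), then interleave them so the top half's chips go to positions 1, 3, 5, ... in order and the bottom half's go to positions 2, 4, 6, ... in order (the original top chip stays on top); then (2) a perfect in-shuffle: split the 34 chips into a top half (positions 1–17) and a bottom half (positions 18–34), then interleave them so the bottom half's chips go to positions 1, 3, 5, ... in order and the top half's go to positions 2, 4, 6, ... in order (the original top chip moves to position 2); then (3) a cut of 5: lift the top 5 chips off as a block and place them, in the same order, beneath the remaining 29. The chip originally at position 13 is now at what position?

Track the chip from position 13 forward through each operation:
  after op 1 (out-shuffle): 13 → 25
  after op 2 (in-shuffle): 25 → 15
  after op 3 (cut 5): 15 → 10

10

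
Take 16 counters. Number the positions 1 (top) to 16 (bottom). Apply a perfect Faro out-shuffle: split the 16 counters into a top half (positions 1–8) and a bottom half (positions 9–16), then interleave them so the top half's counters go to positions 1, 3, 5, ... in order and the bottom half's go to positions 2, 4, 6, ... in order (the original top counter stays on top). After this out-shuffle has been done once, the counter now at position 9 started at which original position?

5

Work backwards from position 9, undoing one out-shuffle at a time:
9 ← 5
So the counter now at position 9 started at position 5.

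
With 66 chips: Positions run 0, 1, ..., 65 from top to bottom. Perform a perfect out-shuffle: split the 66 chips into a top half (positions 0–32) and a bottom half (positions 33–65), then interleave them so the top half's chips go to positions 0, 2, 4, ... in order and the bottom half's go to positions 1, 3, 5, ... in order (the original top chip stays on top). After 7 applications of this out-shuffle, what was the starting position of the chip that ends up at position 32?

49

Work backwards from position 32, undoing one out-shuffle at a time:
32 ← 16 ← 8 ← 4 ← 2 ← 1 ← 33 ← 49
So the chip now at position 32 started at position 49.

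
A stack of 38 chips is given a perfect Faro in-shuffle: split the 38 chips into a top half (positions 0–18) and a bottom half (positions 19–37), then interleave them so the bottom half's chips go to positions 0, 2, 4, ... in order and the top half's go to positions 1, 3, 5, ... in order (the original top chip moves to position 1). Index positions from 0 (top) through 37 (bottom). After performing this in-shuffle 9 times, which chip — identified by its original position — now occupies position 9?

Work backwards from position 9, undoing one in-shuffle at a time:
9 ← 4 ← 21 ← 10 ← 24 ← 31 ← 15 ← 7 ← 3 ← 1
So the chip now at position 9 started at position 1.

1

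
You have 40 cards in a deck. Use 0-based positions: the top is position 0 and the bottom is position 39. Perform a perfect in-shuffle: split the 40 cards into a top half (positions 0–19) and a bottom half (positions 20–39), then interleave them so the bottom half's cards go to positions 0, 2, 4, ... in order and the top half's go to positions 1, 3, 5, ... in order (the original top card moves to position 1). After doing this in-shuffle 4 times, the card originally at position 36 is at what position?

Track the card's position through each in-shuffle:
36 → 32 → 24 → 8 → 17

17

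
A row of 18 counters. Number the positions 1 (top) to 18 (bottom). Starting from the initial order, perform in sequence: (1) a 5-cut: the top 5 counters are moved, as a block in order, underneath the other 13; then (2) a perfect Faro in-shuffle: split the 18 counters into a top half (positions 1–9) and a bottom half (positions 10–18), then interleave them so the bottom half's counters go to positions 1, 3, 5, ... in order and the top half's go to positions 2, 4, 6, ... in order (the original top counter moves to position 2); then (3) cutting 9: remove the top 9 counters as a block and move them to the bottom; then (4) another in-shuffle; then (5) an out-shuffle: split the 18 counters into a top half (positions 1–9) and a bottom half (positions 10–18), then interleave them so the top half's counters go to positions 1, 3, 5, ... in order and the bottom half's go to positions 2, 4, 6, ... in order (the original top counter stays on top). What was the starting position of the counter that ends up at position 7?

Undo the operations in reverse order, starting from position 7:
  undo op 5 (out-shuffle, from top half): 7 ← 4
  undo op 4 (in-shuffle, from top half): 4 ← 2
  undo op 3 (cut 9): 2 ← 11
  undo op 2 (in-shuffle, from bottom half): 11 ← 15
  undo op 1 (cut 5): 15 ← 2
So the counter at position 7 came from original position 2.

2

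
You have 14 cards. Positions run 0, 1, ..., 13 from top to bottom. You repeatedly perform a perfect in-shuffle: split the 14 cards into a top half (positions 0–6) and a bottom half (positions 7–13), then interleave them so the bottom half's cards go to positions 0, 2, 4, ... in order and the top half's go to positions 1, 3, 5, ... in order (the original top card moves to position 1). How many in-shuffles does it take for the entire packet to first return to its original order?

The in-shuffle permutes the 14 positions with cycle lengths [2, 4, 4, 4].
Every card is home exactly when every cycle has completed a whole number of laps, i.e. after lcm(2, 4) = 4 in-shuffles.

4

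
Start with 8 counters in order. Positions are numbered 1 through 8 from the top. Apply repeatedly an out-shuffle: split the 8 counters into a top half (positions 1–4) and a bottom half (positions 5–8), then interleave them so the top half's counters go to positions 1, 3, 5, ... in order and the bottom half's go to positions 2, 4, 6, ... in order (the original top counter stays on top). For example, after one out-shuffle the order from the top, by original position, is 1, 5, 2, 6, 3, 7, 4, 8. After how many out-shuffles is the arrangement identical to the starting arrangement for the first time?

3

The out-shuffle permutes the 8 positions with cycle lengths [1, 1, 3, 3].
Every counter is home exactly when every cycle has completed a whole number of laps, i.e. after lcm(1, 3) = 3 out-shuffles.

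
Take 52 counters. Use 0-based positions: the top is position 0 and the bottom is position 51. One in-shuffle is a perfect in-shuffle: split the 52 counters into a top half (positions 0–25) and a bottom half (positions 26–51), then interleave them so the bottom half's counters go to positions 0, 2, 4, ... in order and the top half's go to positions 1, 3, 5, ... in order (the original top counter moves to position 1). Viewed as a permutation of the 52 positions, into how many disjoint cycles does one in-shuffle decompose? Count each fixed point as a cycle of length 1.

Trace each unvisited position around until it returns:
(0 1 3 7 15 31 ... len 52)
1 cycle in total.

1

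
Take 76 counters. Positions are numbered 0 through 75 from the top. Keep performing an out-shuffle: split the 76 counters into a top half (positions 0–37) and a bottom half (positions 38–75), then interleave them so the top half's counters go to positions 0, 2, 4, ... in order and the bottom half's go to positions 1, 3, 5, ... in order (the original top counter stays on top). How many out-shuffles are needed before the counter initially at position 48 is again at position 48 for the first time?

Follow position 48 under repeated out-shuffles:
48 → 21 → 42 → 9 → 18 → 36 → 72 → 69 → 63 → 51 → 27 → 54 → 33 → 66 → 57 → 39 → 3 → 6 → 12 → 24 → 48
It first returns after 20 out-shuffles.

20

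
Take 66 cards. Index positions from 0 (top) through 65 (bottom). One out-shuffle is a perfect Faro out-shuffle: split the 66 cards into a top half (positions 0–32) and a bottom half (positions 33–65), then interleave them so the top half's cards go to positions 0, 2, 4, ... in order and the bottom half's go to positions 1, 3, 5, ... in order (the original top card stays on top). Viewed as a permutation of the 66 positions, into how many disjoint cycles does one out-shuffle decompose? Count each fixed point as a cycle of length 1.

Trace each unvisited position around until it returns:
(0) (1 2 4 8 16 32 ... len 12) (3 6 12 24 48 31 ... len 12) (5 10 20 40 15 30 ... len 12) (7 14 28 56 47 29 ... len 12) (11 22 44 23 46 27 ... len 12) (13 26 52 39) (65)
8 cycles in total.

8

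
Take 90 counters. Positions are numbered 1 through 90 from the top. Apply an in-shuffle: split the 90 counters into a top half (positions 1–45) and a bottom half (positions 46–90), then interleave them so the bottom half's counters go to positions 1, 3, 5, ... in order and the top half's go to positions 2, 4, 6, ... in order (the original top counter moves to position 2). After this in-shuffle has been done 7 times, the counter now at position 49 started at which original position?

Work backwards from position 49, undoing one in-shuffle at a time:
49 ← 70 ← 35 ← 63 ← 77 ← 84 ← 42 ← 21
So the counter now at position 49 started at position 21.

21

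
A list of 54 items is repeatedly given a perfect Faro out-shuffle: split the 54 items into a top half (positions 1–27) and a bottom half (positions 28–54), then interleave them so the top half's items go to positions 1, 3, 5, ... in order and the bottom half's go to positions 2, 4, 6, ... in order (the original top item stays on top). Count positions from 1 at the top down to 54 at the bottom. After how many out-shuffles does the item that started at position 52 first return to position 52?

Follow position 52 under repeated out-shuffles:
52 → 50 → 46 → 38 → 22 → 43 → 32 → 10 → ... → 52 (length 52)
It first returns after 52 out-shuffles.

52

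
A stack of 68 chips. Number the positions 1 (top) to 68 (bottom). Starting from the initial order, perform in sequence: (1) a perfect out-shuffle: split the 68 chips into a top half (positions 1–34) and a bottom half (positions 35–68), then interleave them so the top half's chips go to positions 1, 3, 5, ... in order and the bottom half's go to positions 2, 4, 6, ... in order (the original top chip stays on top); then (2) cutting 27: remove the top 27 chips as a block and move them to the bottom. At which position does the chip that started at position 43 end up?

Track the chip from position 43 forward through each operation:
  after op 1 (out-shuffle): 43 → 18
  after op 2 (cut 27): 18 → 59

59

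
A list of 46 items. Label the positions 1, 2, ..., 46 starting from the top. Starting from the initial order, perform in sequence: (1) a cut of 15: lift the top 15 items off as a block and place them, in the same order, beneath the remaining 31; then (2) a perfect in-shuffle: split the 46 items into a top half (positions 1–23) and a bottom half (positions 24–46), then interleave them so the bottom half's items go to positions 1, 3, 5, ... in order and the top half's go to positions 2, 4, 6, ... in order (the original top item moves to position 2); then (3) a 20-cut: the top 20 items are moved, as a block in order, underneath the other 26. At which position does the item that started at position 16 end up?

Track the item from position 16 forward through each operation:
  after op 1 (cut 15): 16 → 1
  after op 2 (in-shuffle): 1 → 2
  after op 3 (cut 20): 2 → 28

28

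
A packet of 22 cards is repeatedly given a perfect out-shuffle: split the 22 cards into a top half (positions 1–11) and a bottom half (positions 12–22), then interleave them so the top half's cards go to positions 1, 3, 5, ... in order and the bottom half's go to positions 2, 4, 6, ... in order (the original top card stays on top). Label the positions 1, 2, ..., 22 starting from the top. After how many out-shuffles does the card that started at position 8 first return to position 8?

2

Follow position 8 under repeated out-shuffles:
8 → 15 → 8
It first returns after 2 out-shuffles.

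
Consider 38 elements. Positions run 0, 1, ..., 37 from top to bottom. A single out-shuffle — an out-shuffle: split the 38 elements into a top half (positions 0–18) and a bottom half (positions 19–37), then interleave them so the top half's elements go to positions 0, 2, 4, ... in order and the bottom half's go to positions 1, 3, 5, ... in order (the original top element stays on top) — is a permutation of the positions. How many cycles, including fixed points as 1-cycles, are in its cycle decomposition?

Trace each unvisited position around until it returns:
(0) (1 2 4 8 16 32 ... len 36) (37)
3 cycles in total.

3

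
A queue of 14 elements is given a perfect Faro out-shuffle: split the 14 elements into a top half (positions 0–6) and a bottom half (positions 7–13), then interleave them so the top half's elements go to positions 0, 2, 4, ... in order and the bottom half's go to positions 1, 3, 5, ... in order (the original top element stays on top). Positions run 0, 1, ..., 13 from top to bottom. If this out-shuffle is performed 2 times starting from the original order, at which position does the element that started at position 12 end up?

9

Track the element's position through each out-shuffle:
12 → 11 → 9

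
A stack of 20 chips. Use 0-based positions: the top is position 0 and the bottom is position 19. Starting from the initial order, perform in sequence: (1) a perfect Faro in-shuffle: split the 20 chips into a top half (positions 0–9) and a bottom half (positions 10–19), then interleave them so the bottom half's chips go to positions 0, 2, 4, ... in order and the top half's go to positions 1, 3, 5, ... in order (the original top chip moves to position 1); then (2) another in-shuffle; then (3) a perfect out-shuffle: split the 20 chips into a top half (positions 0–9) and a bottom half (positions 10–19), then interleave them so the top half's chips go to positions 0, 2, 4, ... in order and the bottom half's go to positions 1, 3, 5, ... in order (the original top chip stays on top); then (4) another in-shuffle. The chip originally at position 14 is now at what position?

10

Track the chip from position 14 forward through each operation:
  after op 1 (in-shuffle): 14 → 8
  after op 2 (in-shuffle): 8 → 17
  after op 3 (out-shuffle): 17 → 15
  after op 4 (in-shuffle): 15 → 10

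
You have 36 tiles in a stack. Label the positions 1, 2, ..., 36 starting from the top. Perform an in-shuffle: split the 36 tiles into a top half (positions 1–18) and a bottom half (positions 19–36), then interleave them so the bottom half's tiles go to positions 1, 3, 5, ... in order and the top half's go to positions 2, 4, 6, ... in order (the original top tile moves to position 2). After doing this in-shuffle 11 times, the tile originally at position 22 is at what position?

27

Track the tile's position through each in-shuffle:
22 → 7 → 14 → 28 → 19 → 1 → 2 → 4 → 8 → 16 → 32 → 27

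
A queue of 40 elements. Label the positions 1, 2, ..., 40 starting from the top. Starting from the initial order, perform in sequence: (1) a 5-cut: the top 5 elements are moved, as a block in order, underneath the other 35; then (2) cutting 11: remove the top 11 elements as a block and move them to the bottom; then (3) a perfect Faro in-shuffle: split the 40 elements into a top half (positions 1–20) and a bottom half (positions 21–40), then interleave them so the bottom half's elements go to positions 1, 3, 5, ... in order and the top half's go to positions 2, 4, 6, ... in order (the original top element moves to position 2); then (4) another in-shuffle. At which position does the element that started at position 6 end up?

38

Track the element from position 6 forward through each operation:
  after op 1 (cut 5): 6 → 1
  after op 2 (cut 11): 1 → 30
  after op 3 (in-shuffle): 30 → 19
  after op 4 (in-shuffle): 19 → 38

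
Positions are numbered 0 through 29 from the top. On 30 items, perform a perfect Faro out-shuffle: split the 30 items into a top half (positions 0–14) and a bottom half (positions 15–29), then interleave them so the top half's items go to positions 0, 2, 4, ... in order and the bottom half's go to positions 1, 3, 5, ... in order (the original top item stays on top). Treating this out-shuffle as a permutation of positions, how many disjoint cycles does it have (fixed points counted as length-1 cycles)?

Trace each unvisited position around until it returns:
(0) (1 2 4 8 16 3 ... len 28) (29)
3 cycles in total.

3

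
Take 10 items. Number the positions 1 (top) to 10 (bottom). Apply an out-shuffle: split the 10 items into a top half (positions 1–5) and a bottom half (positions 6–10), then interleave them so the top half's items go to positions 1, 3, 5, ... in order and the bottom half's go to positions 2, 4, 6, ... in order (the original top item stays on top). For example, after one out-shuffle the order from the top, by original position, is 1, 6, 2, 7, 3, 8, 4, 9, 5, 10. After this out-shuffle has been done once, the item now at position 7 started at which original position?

4

Work backwards from position 7, undoing one out-shuffle at a time:
7 ← 4
So the item now at position 7 started at position 4.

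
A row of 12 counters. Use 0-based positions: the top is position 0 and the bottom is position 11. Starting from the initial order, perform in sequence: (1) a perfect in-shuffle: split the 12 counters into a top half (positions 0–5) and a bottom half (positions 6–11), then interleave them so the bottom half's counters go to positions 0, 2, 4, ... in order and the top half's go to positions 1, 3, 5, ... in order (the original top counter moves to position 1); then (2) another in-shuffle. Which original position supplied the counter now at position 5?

7

Undo the operations in reverse order, starting from position 5:
  undo op 2 (in-shuffle, from top half): 5 ← 2
  undo op 1 (in-shuffle, from bottom half): 2 ← 7
So the counter at position 5 came from original position 7.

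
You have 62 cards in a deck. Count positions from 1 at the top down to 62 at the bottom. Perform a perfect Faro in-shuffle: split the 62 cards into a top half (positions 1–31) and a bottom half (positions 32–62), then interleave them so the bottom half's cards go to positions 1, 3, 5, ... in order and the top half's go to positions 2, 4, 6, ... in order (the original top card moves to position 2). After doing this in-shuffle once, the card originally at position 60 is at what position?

Track the card's position through each in-shuffle:
60 → 57

57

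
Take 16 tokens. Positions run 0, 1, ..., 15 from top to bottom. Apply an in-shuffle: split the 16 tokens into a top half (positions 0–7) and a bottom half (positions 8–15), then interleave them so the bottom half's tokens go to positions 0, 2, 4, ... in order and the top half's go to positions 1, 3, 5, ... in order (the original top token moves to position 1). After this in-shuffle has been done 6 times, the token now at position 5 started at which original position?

Work backwards from position 5, undoing one in-shuffle at a time:
5 ← 2 ← 9 ← 4 ← 10 ← 13 ← 6
So the token now at position 5 started at position 6.

6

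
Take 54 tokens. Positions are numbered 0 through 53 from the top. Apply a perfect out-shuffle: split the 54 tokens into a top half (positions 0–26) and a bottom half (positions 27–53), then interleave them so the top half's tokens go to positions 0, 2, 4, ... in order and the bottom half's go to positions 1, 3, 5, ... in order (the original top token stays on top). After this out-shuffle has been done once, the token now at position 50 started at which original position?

Work backwards from position 50, undoing one out-shuffle at a time:
50 ← 25
So the token now at position 50 started at position 25.

25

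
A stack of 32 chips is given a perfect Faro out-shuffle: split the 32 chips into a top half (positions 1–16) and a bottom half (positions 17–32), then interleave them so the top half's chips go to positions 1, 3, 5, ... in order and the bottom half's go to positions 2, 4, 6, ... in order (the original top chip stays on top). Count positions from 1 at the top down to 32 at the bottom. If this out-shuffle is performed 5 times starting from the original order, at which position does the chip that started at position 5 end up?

Track the chip's position through each out-shuffle:
5 → 9 → 17 → 2 → 3 → 5

5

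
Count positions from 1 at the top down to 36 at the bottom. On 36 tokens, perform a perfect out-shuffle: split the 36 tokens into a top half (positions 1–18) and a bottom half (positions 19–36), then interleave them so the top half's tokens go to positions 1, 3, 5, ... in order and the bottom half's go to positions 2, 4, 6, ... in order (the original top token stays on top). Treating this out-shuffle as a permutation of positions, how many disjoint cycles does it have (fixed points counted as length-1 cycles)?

7

Trace each unvisited position around until it returns:
(1) (2 3 5 9 17 33 ... len 12) (4 7 13 25 14 27 ... len 12) (6 11 21) (8 15 29 22) (16 31 26) (36)
7 cycles in total.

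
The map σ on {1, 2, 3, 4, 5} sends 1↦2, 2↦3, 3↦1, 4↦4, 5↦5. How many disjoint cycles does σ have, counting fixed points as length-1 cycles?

Cycle decomposition: (1 2 3) (4) (5).
3 cycles.

3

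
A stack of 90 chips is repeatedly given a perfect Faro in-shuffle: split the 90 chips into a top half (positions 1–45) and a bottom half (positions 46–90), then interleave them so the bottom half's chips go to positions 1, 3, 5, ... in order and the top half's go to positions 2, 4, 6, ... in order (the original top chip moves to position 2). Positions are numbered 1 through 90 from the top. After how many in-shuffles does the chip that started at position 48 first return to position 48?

Follow position 48 under repeated in-shuffles:
48 → 5 → 10 → 20 → 40 → 80 → 69 → 47 → 3 → 6 → 12 → 24 → 48
It first returns after 12 in-shuffles.

12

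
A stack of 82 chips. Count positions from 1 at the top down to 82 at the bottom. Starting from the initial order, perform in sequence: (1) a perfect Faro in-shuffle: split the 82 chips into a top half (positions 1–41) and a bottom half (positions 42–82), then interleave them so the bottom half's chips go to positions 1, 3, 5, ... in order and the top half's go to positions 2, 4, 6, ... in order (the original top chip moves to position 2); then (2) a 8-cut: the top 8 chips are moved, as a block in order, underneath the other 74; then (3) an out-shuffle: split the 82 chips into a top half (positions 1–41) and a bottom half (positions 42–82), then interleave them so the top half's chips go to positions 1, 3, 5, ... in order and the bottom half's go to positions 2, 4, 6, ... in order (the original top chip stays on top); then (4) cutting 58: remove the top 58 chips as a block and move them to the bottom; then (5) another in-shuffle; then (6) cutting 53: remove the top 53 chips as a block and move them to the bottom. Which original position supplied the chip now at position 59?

64

Undo the operations in reverse order, starting from position 59:
  undo op 6 (cut 53): 59 ← 30
  undo op 5 (in-shuffle, from top half): 30 ← 15
  undo op 4 (cut 58): 15 ← 73
  undo op 3 (out-shuffle, from top half): 73 ← 37
  undo op 2 (cut 8): 37 ← 45
  undo op 1 (in-shuffle, from bottom half): 45 ← 64
So the chip at position 59 came from original position 64.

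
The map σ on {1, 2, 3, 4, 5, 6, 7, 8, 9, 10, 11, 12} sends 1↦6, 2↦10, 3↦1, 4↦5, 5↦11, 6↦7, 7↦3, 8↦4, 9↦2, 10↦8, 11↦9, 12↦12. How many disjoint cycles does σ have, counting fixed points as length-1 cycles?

3

Cycle decomposition: (1 6 7 3) (2 10 8 4 5 11 9) (12).
3 cycles.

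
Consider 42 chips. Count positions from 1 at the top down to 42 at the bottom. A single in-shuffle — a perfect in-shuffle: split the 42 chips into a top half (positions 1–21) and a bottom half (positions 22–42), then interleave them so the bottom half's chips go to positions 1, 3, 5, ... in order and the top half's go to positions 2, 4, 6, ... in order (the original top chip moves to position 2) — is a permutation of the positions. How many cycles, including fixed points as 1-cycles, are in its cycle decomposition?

3

Trace each unvisited position around until it returns:
(1 2 4 8 16 32 ... len 14) (3 6 12 24 5 10 ... len 14) (7 14 28 13 26 9 ... len 14)
3 cycles in total.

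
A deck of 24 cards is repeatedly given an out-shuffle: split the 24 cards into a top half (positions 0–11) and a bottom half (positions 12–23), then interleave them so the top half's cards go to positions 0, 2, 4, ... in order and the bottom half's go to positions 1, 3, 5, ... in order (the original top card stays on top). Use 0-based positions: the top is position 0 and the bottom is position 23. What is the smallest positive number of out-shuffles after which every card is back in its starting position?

11

The out-shuffle permutes the 24 positions with cycle lengths [1, 1, 11, 11].
Every card is home exactly when every cycle has completed a whole number of laps, i.e. after lcm(1, 11) = 11 out-shuffles.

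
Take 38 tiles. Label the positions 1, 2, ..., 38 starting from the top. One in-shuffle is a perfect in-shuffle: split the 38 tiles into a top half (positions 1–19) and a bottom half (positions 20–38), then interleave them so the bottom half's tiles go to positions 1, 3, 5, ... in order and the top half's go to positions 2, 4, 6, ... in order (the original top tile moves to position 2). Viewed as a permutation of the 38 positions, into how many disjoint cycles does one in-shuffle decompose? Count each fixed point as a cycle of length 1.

4

Trace each unvisited position around until it returns:
(1 2 4 8 16 32 ... len 12) (3 6 12 24 9 18 ... len 12) (7 14 28 17 34 29 ... len 12) (13 26)
4 cycles in total.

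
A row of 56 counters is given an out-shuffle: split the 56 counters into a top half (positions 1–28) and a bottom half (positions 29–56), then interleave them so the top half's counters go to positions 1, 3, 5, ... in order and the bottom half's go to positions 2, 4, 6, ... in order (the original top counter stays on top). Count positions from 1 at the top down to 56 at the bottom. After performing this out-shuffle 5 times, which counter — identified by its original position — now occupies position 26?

31

Work backwards from position 26, undoing one out-shuffle at a time:
26 ← 41 ← 21 ← 11 ← 6 ← 31
So the counter now at position 26 started at position 31.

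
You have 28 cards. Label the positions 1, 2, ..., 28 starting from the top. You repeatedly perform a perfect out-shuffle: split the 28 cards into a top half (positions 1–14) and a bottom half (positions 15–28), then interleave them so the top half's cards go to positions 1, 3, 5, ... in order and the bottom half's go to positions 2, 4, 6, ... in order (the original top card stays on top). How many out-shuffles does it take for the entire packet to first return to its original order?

The out-shuffle permutes the 28 positions with cycle lengths [1, 1, 2, 6, 18].
Every card is home exactly when every cycle has completed a whole number of laps, i.e. after lcm(1, 2, 6, 18) = 18 out-shuffles.

18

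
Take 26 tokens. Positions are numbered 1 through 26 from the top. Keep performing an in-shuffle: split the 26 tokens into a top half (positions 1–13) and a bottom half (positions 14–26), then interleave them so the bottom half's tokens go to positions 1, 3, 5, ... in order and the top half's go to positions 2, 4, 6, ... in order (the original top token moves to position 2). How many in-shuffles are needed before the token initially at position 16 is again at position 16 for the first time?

18

Follow position 16 under repeated in-shuffles:
16 → 5 → 10 → 20 → 13 → 26 → 25 → 23 → 19 → 11 → 22 → 17 → 7 → 14 → 1 → 2 → 4 → 8 → 16
It first returns after 18 in-shuffles.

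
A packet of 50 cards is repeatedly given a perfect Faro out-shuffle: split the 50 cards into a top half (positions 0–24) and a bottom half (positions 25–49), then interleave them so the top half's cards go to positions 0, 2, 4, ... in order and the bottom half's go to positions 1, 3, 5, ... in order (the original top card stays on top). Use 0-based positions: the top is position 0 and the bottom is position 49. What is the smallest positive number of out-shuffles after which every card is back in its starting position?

The out-shuffle permutes the 50 positions with cycle lengths [1, 1, 3, 3, 21, 21].
Every card is home exactly when every cycle has completed a whole number of laps, i.e. after lcm(1, 3, 21) = 21 out-shuffles.

21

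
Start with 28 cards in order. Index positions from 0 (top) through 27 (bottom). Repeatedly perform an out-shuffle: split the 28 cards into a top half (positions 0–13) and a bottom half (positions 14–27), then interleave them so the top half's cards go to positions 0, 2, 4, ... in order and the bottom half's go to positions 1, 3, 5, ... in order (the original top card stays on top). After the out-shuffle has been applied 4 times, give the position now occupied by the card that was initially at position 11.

Track the card's position through each out-shuffle:
11 → 22 → 17 → 7 → 14

14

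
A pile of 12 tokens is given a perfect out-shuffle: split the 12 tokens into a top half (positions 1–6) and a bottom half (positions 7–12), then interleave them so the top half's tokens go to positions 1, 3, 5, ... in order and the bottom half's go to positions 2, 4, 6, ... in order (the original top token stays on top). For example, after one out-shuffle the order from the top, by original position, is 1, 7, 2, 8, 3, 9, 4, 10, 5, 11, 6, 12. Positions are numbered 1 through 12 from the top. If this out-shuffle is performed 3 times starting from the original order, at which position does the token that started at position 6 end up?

8

Track the token's position through each out-shuffle:
6 → 11 → 10 → 8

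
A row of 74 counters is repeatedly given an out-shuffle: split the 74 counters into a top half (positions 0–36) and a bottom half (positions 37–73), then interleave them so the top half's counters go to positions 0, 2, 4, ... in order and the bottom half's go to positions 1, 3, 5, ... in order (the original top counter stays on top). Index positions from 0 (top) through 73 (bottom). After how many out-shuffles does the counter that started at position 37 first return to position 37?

9

Follow position 37 under repeated out-shuffles:
37 → 1 → 2 → 4 → 8 → 16 → 32 → 64 → 55 → 37
It first returns after 9 out-shuffles.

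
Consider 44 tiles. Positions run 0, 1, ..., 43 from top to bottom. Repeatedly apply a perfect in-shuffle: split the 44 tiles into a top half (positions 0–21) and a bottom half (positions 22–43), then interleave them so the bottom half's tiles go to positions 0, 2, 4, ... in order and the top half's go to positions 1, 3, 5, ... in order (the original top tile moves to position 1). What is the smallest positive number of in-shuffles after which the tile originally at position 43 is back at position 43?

12

Follow position 43 under repeated in-shuffles:
43 → 42 → 40 → 36 → 28 → 12 → 25 → 6 → 13 → 27 → 10 → 21 → 43
It first returns after 12 in-shuffles.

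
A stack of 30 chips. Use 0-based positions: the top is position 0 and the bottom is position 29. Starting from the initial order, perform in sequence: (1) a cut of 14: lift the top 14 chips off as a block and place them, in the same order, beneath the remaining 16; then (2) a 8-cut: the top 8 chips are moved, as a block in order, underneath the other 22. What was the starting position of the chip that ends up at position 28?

20

Undo the operations in reverse order, starting from position 28:
  undo op 2 (cut 8): 28 ← 6
  undo op 1 (cut 14): 6 ← 20
So the chip at position 28 came from original position 20.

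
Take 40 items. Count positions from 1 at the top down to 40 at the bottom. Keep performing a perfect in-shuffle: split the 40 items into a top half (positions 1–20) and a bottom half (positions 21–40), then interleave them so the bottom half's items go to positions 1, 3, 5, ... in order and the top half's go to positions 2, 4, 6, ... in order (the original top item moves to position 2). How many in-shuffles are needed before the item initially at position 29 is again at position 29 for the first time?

Follow position 29 under repeated in-shuffles:
29 → 17 → 34 → 27 → 13 → 26 → 11 → 22 → 3 → 6 → 12 → 24 → 7 → 14 → 28 → 15 → 30 → 19 → 38 → 35 → 29
It first returns after 20 in-shuffles.

20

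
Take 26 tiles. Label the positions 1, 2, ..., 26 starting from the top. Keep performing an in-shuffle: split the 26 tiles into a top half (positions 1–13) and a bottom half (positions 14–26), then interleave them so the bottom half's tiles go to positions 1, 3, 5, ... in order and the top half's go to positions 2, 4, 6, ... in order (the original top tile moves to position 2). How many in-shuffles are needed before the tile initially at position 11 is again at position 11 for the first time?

18

Follow position 11 under repeated in-shuffles:
11 → 22 → 17 → 7 → 14 → 1 → 2 → 4 → 8 → 16 → 5 → 10 → 20 → 13 → 26 → 25 → 23 → 19 → 11
It first returns after 18 in-shuffles.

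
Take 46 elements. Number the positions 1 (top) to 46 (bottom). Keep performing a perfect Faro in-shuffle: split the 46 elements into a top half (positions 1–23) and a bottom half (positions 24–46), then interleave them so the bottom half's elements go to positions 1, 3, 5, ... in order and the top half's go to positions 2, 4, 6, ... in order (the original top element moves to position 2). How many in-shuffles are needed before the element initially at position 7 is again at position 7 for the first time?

Follow position 7 under repeated in-shuffles:
7 → 14 → 28 → 9 → 18 → 36 → 25 → 3 → ... → 7 (length 23)
It first returns after 23 in-shuffles.

23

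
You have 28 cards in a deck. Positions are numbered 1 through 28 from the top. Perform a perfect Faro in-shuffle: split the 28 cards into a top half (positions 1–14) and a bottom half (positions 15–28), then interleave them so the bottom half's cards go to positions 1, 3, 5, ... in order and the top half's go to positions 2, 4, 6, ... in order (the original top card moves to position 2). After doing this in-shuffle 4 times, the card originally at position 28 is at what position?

13

Track the card's position through each in-shuffle:
28 → 27 → 25 → 21 → 13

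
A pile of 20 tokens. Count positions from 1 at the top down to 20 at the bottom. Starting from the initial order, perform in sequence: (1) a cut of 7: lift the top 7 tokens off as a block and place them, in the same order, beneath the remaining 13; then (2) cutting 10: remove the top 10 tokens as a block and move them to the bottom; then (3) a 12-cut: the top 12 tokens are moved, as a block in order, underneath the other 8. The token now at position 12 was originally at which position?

Undo the operations in reverse order, starting from position 12:
  undo op 3 (cut 12): 12 ← 4
  undo op 2 (cut 10): 4 ← 14
  undo op 1 (cut 7): 14 ← 1
So the token at position 12 came from original position 1.

1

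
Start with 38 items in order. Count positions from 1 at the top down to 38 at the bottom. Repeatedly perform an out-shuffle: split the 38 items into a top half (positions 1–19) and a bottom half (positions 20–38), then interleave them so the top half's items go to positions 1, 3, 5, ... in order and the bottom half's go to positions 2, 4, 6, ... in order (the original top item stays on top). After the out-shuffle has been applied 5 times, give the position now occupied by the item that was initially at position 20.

Track the item's position through each out-shuffle:
20 → 2 → 3 → 5 → 9 → 17

17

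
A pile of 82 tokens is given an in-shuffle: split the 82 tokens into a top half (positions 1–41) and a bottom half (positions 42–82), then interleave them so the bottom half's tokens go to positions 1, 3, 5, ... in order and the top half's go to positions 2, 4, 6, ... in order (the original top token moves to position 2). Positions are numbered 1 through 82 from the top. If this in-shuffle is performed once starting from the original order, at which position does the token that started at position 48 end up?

Track the token's position through each in-shuffle:
48 → 13

13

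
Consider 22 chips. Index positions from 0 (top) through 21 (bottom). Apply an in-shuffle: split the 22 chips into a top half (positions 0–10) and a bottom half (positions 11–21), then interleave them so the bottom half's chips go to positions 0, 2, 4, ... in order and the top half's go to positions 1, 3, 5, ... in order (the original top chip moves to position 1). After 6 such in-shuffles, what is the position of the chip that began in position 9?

Track the chip's position through each in-shuffle:
9 → 19 → 16 → 10 → 21 → 20 → 18

18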